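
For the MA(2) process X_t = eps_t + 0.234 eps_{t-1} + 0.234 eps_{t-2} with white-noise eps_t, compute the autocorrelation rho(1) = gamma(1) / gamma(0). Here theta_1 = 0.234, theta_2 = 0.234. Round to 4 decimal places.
\rho(1) = 0.2603

For an MA(q) process with theta_0 = 1, the autocovariance is
  gamma(k) = sigma^2 * sum_{i=0..q-k} theta_i * theta_{i+k},
and rho(k) = gamma(k) / gamma(0). Sigma^2 cancels.
  numerator   = (1)*(0.234) + (0.234)*(0.234) = 0.288756.
  denominator = (1)^2 + (0.234)^2 + (0.234)^2 = 1.109512.
  rho(1) = 0.288756 / 1.109512 = 0.2603.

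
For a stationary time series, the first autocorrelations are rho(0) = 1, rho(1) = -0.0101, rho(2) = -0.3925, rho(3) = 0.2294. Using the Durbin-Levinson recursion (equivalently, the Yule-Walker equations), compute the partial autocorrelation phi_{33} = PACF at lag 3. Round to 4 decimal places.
\phi_{33} = 0.2600

The PACF at lag k is phi_{kk}, the last component of the solution
to the Yule-Walker system G_k phi = r_k where
  (G_k)_{ij} = rho(|i - j|), (r_k)_i = rho(i), i,j = 1..k.
Equivalently, Durbin-Levinson gives phi_{kk} iteratively:
  phi_{11} = rho(1)
  phi_{kk} = [rho(k) - sum_{j=1..k-1} phi_{k-1,j} rho(k-j)]
            / [1 - sum_{j=1..k-1} phi_{k-1,j} rho(j)],
  phi_{k,j} = phi_{k-1,j} - phi_{kk} phi_{k-1,k-j},  j = 1..k-1.
Step k = 1:
  phi_11 = rho(1) = -0.0101.
Step k = 2:
  phi_22 = [rho(2) - phi_11 rho(1)] / [1 - phi_11 rho(1)] = [-0.3925 - (-0.0101)(-0.0101)] / [1 - (-0.0101)(-0.0101)]
         = -0.39260201 / 0.99989799 = -0.392642.
  Update: phi_21 = phi_11 - phi_22 phi_11 = -0.0101 - (-0.392642)(-0.0101) = -0.014066.
Step k = 3:
  phi_33 = [rho(3) - phi_21 rho(2) - phi_22 rho(1)] / [1 - phi_21 rho(1) - phi_22 rho(2)]
    numerator   = 0.2294 - (-0.014066)(-0.3925) - (-0.392642)(-0.0101) = 0.21991353
    denominator = 1 - (-0.014066)(-0.0101) - (-0.392642)(-0.3925) = 0.84574593
  phi_33 = 0.21991353 / 0.84574593 = 0.26.
Therefore phi_{33} = 0.2600.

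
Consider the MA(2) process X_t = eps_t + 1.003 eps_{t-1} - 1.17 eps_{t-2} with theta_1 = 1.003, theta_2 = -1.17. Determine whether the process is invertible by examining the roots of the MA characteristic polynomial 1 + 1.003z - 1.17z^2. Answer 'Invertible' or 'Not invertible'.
\text{Not invertible}

The MA(q) characteristic polynomial is P(z) = 1 + 1.003z - 1.17z^2.
Invertibility requires all roots to lie outside the unit circle, i.e. |z| > 1 for every root.
Set 1 + (1.003) z + (-1.17) z^2 = 0, i.e. a z^2 + b z + c = 0 with a = -1.17, b = 1.003, c = 1.
Discriminant D = b^2 - 4ac = (1.003)^2 - 4*(-1.17)*1 = 1.006009 - (-4.68) = 5.686009.
D >= 0, so the roots are real: z = (-b +/- sqrt(D)) / (2a) = (-1.003 +/- 2.384535) / (-2.34).
  z_1 = (-1.003 + 2.384535) / (-2.34) = -0.5904,   |z_1| = 0.5904.
  z_2 = (-1.003 - 2.384535) / (-2.34) = 1.4477,   |z_2| = 1.4477.
Moduli of all roots: 0.5904, 1.4477.
All moduli strictly greater than 1? No.
Verdict: Not invertible.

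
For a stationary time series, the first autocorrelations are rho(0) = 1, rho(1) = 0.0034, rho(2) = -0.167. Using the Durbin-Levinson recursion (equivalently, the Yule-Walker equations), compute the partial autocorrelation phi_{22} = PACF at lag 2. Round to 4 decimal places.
\phi_{22} = -0.1670

The PACF at lag k is phi_{kk}, the last component of the solution
to the Yule-Walker system G_k phi = r_k where
  (G_k)_{ij} = rho(|i - j|), (r_k)_i = rho(i), i,j = 1..k.
Equivalently, Durbin-Levinson gives phi_{kk} iteratively:
  phi_{11} = rho(1)
  phi_{kk} = [rho(k) - sum_{j=1..k-1} phi_{k-1,j} rho(k-j)]
            / [1 - sum_{j=1..k-1} phi_{k-1,j} rho(j)],
  phi_{k,j} = phi_{k-1,j} - phi_{kk} phi_{k-1,k-j},  j = 1..k-1.
Step k = 1:
  phi_11 = rho(1) = 0.0034.
Step k = 2:
  phi_22 = [rho(2) - phi_11 rho(1)] / [1 - phi_11 rho(1)] = [-0.167 - (0.0034)(0.0034)] / [1 - (0.0034)(0.0034)]
         = -0.16701156 / 0.99998844 = -0.167.
Therefore phi_{22} = -0.1670.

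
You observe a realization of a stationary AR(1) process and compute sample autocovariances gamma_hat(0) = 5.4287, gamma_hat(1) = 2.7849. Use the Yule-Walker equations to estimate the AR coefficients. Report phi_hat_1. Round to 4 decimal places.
\hat\phi_{1} = 0.5130

The Yule-Walker equations for an AR(p) process read, in matrix form,
  Gamma_p phi = r_p,   with   (Gamma_p)_{ij} = gamma(|i - j|),
                       (r_p)_i = gamma(i),   i,j = 1..p.
Substitute the sample gammas (Toeplitz matrix and right-hand side of size 1):
  Gamma_p = [[5.4287]]
  r_p     = [2.7849]
With p = 1 this is the single equation gamma(0) phi_1 = gamma(1):
  phi_hat_1 = gamma(1) / gamma(0) = 2.7849 / 5.4287 = 0.5130.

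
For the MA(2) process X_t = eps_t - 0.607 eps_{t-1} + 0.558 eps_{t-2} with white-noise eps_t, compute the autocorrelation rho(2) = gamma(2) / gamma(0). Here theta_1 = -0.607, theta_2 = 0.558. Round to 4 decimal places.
\rho(2) = 0.3322

For an MA(q) process with theta_0 = 1, the autocovariance is
  gamma(k) = sigma^2 * sum_{i=0..q-k} theta_i * theta_{i+k},
and rho(k) = gamma(k) / gamma(0). Sigma^2 cancels.
  numerator   = (1)*(0.558) = 0.558.
  denominator = (1)^2 + (-0.607)^2 + (0.558)^2 = 1.679813.
  rho(2) = 0.558 / 1.679813 = 0.3322.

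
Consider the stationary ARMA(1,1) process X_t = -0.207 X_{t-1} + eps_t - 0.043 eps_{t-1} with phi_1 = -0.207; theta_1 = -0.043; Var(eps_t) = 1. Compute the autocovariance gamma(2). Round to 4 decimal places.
\gamma(2) = 0.0545

Multiply the model equation by X_{t-k} and take expectations. With theta_0 = psi_0 = 1 and psi_j the MA(infinity) weights, this gives
  gamma(k) - sum_i phi_i gamma(k-i) = c_k,
  c_k = sigma^2 * sum_{j=k..q} theta_j psi_{j-k}   (c_k = 0 for k > q),
using gamma(-m) = gamma(m).
psi-weights needed (psi_j = theta_j + sum_i phi_i psi_{j-i}):
  psi_1 = theta_1 + phi_1 = -0.043 + (-0.207) = -0.25
Right-hand sides:
  c_0 = sigma^2 (1 + theta_1 psi_1) = 1 * (1 + (-0.043)(-0.25)) = 1 * 1.01075 = 1.01075
  c_1 = sigma^2 theta_1 = 1 * (-0.043) = -0.043
  c_2 = 0
Equations for k = 0 and k = 1 (AR order 1):
  gamma(0) = phi_1 gamma(1) + c_0
  gamma(1) = phi_1 gamma(0) + c_1
Substituting the second into the first: gamma(0) (1 - phi_1^2) = c_0 + phi_1 c_1, so
  gamma(0) = (c_0 + phi_1 c_1) / (1 - phi_1^2) = (1.01075 + (-0.207)(-0.043)) / (1 - (-0.207)^2) = 1.019651 / 0.957151 = 1.065298.
  gamma(1) = phi_1 gamma(0) + c_1 = (-0.207)(1.065298) + (-0.043) = -0.263517.
For k = 2 (> q): gamma(2) = phi_1 gamma(1) = (-0.207)(-0.263517) = 0.054548.
Therefore gamma(2) = 0.0545 (to 4 decimal places).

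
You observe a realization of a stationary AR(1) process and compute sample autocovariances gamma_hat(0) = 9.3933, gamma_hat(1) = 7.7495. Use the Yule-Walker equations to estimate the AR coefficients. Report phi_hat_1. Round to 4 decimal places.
\hat\phi_{1} = 0.8250

The Yule-Walker equations for an AR(p) process read, in matrix form,
  Gamma_p phi = r_p,   with   (Gamma_p)_{ij} = gamma(|i - j|),
                       (r_p)_i = gamma(i),   i,j = 1..p.
Substitute the sample gammas (Toeplitz matrix and right-hand side of size 1):
  Gamma_p = [[9.3933]]
  r_p     = [7.7495]
With p = 1 this is the single equation gamma(0) phi_1 = gamma(1):
  phi_hat_1 = gamma(1) / gamma(0) = 7.7495 / 9.3933 = 0.8250.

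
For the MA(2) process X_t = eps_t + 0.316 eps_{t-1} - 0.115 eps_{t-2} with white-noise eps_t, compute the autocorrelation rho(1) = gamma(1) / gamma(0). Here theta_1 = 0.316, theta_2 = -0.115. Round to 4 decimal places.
\rho(1) = 0.2512

For an MA(q) process with theta_0 = 1, the autocovariance is
  gamma(k) = sigma^2 * sum_{i=0..q-k} theta_i * theta_{i+k},
and rho(k) = gamma(k) / gamma(0). Sigma^2 cancels.
  numerator   = (1)*(0.316) + (0.316)*(-0.115) = 0.27966.
  denominator = (1)^2 + (0.316)^2 + (-0.115)^2 = 1.113081.
  rho(1) = 0.27966 / 1.113081 = 0.2512.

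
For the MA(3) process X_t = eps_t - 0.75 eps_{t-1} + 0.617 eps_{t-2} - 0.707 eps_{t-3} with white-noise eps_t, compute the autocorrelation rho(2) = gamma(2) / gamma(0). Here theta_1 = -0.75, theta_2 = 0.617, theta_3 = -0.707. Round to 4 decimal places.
\rho(2) = 0.4696

For an MA(q) process with theta_0 = 1, the autocovariance is
  gamma(k) = sigma^2 * sum_{i=0..q-k} theta_i * theta_{i+k},
and rho(k) = gamma(k) / gamma(0). Sigma^2 cancels.
  numerator   = (1)*(0.617) + (-0.75)*(-0.707) = 1.14725.
  denominator = (1)^2 + (-0.75)^2 + (0.617)^2 + (-0.707)^2 = 2.443038.
  rho(2) = 1.14725 / 2.443038 = 0.4696.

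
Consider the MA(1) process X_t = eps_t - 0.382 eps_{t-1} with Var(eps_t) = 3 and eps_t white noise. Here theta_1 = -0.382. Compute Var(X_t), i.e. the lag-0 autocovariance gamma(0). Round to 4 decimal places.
\gamma(0) = 3.4378

For an MA(q) process X_t = eps_t + sum_i theta_i eps_{t-i} with
Var(eps_t) = sigma^2, the variance is
  gamma(0) = sigma^2 * (1 + sum_i theta_i^2).
  sum_i theta_i^2 = (-0.382)^2 = 0.145924.
  gamma(0) = 3 * (1 + 0.145924) = 3 * 1.145924 = 3.437772, which rounds to 3.4378.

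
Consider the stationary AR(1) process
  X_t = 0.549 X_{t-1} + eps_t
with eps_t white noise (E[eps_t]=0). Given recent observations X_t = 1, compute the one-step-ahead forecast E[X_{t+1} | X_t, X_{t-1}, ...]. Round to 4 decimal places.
E[X_{t+1} \mid \mathcal F_t] = 0.5490

For an AR(p) model X_t = c + sum_i phi_i X_{t-i} + eps_t, the
one-step-ahead conditional mean is
  E[X_{t+1} | X_t, ...] = c + sum_i phi_i X_{t+1-i}.
Substitute known values:
  E[X_{t+1} | ...] = (0.549) * (1)
                   = 0.5490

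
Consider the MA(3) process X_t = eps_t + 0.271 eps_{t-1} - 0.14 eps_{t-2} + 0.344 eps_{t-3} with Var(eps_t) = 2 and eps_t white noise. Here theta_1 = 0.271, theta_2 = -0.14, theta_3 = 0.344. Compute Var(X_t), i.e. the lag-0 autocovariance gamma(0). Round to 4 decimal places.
\gamma(0) = 2.4228

For an MA(q) process X_t = eps_t + sum_i theta_i eps_{t-i} with
Var(eps_t) = sigma^2, the variance is
  gamma(0) = sigma^2 * (1 + sum_i theta_i^2).
  sum_i theta_i^2 = (0.271)^2 + (-0.14)^2 + (0.344)^2 = 0.073441 + 0.0196 + 0.118336 = 0.211377.
  gamma(0) = 2 * (1 + 0.211377) = 2 * 1.211377 = 2.422754, which rounds to 2.4228.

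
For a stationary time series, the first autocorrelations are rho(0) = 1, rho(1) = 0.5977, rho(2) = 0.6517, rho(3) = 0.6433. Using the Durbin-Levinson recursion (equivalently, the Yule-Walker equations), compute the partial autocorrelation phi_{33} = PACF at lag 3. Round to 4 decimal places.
\phi_{33} = 0.3119

The PACF at lag k is phi_{kk}, the last component of the solution
to the Yule-Walker system G_k phi = r_k where
  (G_k)_{ij} = rho(|i - j|), (r_k)_i = rho(i), i,j = 1..k.
Equivalently, Durbin-Levinson gives phi_{kk} iteratively:
  phi_{11} = rho(1)
  phi_{kk} = [rho(k) - sum_{j=1..k-1} phi_{k-1,j} rho(k-j)]
            / [1 - sum_{j=1..k-1} phi_{k-1,j} rho(j)],
  phi_{k,j} = phi_{k-1,j} - phi_{kk} phi_{k-1,k-j},  j = 1..k-1.
Step k = 1:
  phi_11 = rho(1) = 0.5977.
Step k = 2:
  phi_22 = [rho(2) - phi_11 rho(1)] / [1 - phi_11 rho(1)] = [0.6517 - (0.5977)(0.5977)] / [1 - (0.5977)(0.5977)]
         = 0.29445471 / 0.64275471 = 0.458114.
  Update: phi_21 = phi_11 - phi_22 phi_11 = 0.5977 - (0.458114)(0.5977) = 0.323885.
Step k = 3:
  phi_33 = [rho(3) - phi_21 rho(2) - phi_22 rho(1)] / [1 - phi_21 rho(1) - phi_22 rho(2)]
    numerator   = 0.6433 - (0.323885)(0.6517) - (0.458114)(0.5977) = 0.15840931
    denominator = 1 - (0.323885)(0.5977) - (0.458114)(0.6517) = 0.50786099
  phi_33 = 0.15840931 / 0.50786099 = 0.3119.
Therefore phi_{33} = 0.3119.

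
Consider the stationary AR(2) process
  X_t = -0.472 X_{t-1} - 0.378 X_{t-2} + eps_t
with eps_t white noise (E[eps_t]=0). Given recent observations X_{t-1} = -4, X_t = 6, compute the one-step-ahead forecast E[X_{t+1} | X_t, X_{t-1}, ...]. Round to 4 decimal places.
E[X_{t+1} \mid \mathcal F_t] = -1.3200

For an AR(p) model X_t = c + sum_i phi_i X_{t-i} + eps_t, the
one-step-ahead conditional mean is
  E[X_{t+1} | X_t, ...] = c + sum_i phi_i X_{t+1-i}.
Substitute known values:
  E[X_{t+1} | ...] = (-0.472) * (6) + (-0.378) * (-4)
                   = -1.3200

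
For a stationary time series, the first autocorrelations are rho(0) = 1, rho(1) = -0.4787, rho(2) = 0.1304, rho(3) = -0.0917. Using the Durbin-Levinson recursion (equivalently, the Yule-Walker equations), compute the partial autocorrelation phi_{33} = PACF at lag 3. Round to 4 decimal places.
\phi_{33} = -0.1090

The PACF at lag k is phi_{kk}, the last component of the solution
to the Yule-Walker system G_k phi = r_k where
  (G_k)_{ij} = rho(|i - j|), (r_k)_i = rho(i), i,j = 1..k.
Equivalently, Durbin-Levinson gives phi_{kk} iteratively:
  phi_{11} = rho(1)
  phi_{kk} = [rho(k) - sum_{j=1..k-1} phi_{k-1,j} rho(k-j)]
            / [1 - sum_{j=1..k-1} phi_{k-1,j} rho(j)],
  phi_{k,j} = phi_{k-1,j} - phi_{kk} phi_{k-1,k-j},  j = 1..k-1.
Step k = 1:
  phi_11 = rho(1) = -0.4787.
Step k = 2:
  phi_22 = [rho(2) - phi_11 rho(1)] / [1 - phi_11 rho(1)] = [0.1304 - (-0.4787)(-0.4787)] / [1 - (-0.4787)(-0.4787)]
         = -0.09875369 / 0.77084631 = -0.128111.
  Update: phi_21 = phi_11 - phi_22 phi_11 = -0.4787 - (-0.128111)(-0.4787) = -0.540027.
Step k = 3:
  phi_33 = [rho(3) - phi_21 rho(2) - phi_22 rho(1)] / [1 - phi_21 rho(1) - phi_22 rho(2)]
    numerator   = -0.0917 - (-0.540027)(0.1304) - (-0.128111)(-0.4787) = -0.08260714
    denominator = 1 - (-0.540027)(-0.4787) - (-0.128111)(0.1304) = 0.7581949
  phi_33 = -0.08260714 / 0.7581949 = -0.109.
Therefore phi_{33} = -0.1090.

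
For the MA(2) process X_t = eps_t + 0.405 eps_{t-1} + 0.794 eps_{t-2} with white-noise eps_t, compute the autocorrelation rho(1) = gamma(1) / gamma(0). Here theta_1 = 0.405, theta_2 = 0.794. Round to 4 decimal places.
\rho(1) = 0.4049

For an MA(q) process with theta_0 = 1, the autocovariance is
  gamma(k) = sigma^2 * sum_{i=0..q-k} theta_i * theta_{i+k},
and rho(k) = gamma(k) / gamma(0). Sigma^2 cancels.
  numerator   = (1)*(0.405) + (0.405)*(0.794) = 0.72657.
  denominator = (1)^2 + (0.405)^2 + (0.794)^2 = 1.794461.
  rho(1) = 0.72657 / 1.794461 = 0.4049.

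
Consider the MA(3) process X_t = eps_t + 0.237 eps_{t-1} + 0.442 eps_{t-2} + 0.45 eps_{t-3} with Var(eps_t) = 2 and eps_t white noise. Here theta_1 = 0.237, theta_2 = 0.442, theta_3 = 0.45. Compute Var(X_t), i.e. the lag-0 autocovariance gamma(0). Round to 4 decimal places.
\gamma(0) = 2.9081

For an MA(q) process X_t = eps_t + sum_i theta_i eps_{t-i} with
Var(eps_t) = sigma^2, the variance is
  gamma(0) = sigma^2 * (1 + sum_i theta_i^2).
  sum_i theta_i^2 = (0.237)^2 + (0.442)^2 + (0.45)^2 = 0.056169 + 0.195364 + 0.2025 = 0.454033.
  gamma(0) = 2 * (1 + 0.454033) = 2 * 1.454033 = 2.908066, which rounds to 2.9081.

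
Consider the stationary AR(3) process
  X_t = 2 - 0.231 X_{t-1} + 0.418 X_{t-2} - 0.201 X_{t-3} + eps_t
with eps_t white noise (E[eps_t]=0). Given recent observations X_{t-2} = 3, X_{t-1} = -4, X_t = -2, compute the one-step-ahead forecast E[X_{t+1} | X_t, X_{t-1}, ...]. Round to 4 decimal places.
E[X_{t+1} \mid \mathcal F_t] = 0.1870

For an AR(p) model X_t = c + sum_i phi_i X_{t-i} + eps_t, the
one-step-ahead conditional mean is
  E[X_{t+1} | X_t, ...] = c + sum_i phi_i X_{t+1-i}.
Substitute known values:
  E[X_{t+1} | ...] = 2 + (-0.231) * (-2) + (0.418) * (-4) + (-0.201) * (3)
                   = 0.1870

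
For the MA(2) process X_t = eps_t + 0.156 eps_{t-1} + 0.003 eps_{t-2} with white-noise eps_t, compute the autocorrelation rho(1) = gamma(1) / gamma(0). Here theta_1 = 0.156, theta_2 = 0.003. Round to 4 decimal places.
\rho(1) = 0.1527

For an MA(q) process with theta_0 = 1, the autocovariance is
  gamma(k) = sigma^2 * sum_{i=0..q-k} theta_i * theta_{i+k},
and rho(k) = gamma(k) / gamma(0). Sigma^2 cancels.
  numerator   = (1)*(0.156) + (0.156)*(0.003) = 0.156468.
  denominator = (1)^2 + (0.156)^2 + (0.003)^2 = 1.024345.
  rho(1) = 0.156468 / 1.024345 = 0.1527.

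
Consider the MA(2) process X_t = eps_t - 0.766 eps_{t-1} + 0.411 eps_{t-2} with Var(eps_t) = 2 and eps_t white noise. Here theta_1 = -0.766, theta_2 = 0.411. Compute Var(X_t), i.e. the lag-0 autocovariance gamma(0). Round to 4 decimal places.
\gamma(0) = 3.5114

For an MA(q) process X_t = eps_t + sum_i theta_i eps_{t-i} with
Var(eps_t) = sigma^2, the variance is
  gamma(0) = sigma^2 * (1 + sum_i theta_i^2).
  sum_i theta_i^2 = (-0.766)^2 + (0.411)^2 = 0.586756 + 0.168921 = 0.755677.
  gamma(0) = 2 * (1 + 0.755677) = 2 * 1.755677 = 3.511354, which rounds to 3.5114.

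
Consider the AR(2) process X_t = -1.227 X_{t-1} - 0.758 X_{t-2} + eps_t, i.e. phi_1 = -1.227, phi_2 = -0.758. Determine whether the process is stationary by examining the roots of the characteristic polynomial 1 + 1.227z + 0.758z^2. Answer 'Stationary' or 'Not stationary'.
\text{Stationary}

The AR(p) characteristic polynomial is P(z) = 1 + 1.227z + 0.758z^2.
Stationarity requires all roots to lie outside the unit circle, i.e. |z| > 1 for every root.
Set 1 + (1.227) z + (0.758) z^2 = 0, i.e. a z^2 + b z + c = 0 with a = 0.758, b = 1.227, c = 1.
Discriminant D = b^2 - 4ac = (1.227)^2 - 4*(0.758)*1 = 1.505529 - (3.032) = -1.526471.
D < 0, so the roots are the complex-conjugate pair z = (-b +/- i sqrt(-D)) / (2a) = -0.8094 +/- 0.815i.
For a conjugate pair |z|^2 = z * conj(z) = (product of roots) = c/a = 1/(0.758) = 1.319261, so |z| = sqrt(1.319261) = 1.1486 for both roots.
Moduli of all roots: 1.1486, 1.1486.
All moduli strictly greater than 1? Yes.
Verdict: Stationary.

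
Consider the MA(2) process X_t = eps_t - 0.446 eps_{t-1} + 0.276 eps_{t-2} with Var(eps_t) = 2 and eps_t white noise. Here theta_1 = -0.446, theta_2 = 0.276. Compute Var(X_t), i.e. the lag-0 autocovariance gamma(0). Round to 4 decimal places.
\gamma(0) = 2.5502

For an MA(q) process X_t = eps_t + sum_i theta_i eps_{t-i} with
Var(eps_t) = sigma^2, the variance is
  gamma(0) = sigma^2 * (1 + sum_i theta_i^2).
  sum_i theta_i^2 = (-0.446)^2 + (0.276)^2 = 0.198916 + 0.076176 = 0.275092.
  gamma(0) = 2 * (1 + 0.275092) = 2 * 1.275092 = 2.550184, which rounds to 2.5502.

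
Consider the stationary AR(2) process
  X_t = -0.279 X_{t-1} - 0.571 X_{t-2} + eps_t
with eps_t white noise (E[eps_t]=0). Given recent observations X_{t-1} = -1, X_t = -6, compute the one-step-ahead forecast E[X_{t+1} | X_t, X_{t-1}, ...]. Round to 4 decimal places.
E[X_{t+1} \mid \mathcal F_t] = 2.2450

For an AR(p) model X_t = c + sum_i phi_i X_{t-i} + eps_t, the
one-step-ahead conditional mean is
  E[X_{t+1} | X_t, ...] = c + sum_i phi_i X_{t+1-i}.
Substitute known values:
  E[X_{t+1} | ...] = (-0.279) * (-6) + (-0.571) * (-1)
                   = 2.2450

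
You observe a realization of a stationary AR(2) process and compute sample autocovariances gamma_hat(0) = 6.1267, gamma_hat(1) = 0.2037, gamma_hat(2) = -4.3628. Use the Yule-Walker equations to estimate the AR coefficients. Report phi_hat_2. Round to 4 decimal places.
\hat\phi_{2} = -0.7140

The Yule-Walker equations for an AR(p) process read, in matrix form,
  Gamma_p phi = r_p,   with   (Gamma_p)_{ij} = gamma(|i - j|),
                       (r_p)_i = gamma(i),   i,j = 1..p.
Substitute the sample gammas (Toeplitz matrix and right-hand side of size 2):
  Gamma_p = [[6.1267, 0.2037], [0.2037, 6.1267]]
  r_p     = [0.2037, -4.3628]
Written out:
  6.1267 phi_1 + 0.2037 phi_2 = 0.2037
  0.2037 phi_1 + 6.1267 phi_2 = -4.3628
Solve by Cramer's rule:
  det = gamma(0)^2 - gamma(1)^2 = (6.1267)^2 - (0.2037)^2 = 37.53645289 - 0.04149369 = 37.4949592
  phi_hat_1 = [gamma(1) gamma(0) - gamma(1) gamma(2)] / det = [(0.2037)(6.1267) - (0.2037)(-4.3628)] / 37.4949592 = 2.13671115 / 37.4949592 = 0.057
  phi_hat_2 = [gamma(0) gamma(2) - gamma(1)^2] / det = [(6.1267)(-4.3628) - (0.2037)^2] / 37.4949592 = -26.77106045 / 37.4949592 = -0.714
So phi_hat = [0.0570, -0.7140].
Therefore phi_hat_2 = -0.7140.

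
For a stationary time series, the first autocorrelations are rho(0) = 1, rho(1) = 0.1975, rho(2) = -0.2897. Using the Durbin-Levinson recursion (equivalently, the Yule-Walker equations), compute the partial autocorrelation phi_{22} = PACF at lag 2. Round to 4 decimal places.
\phi_{22} = -0.3420

The PACF at lag k is phi_{kk}, the last component of the solution
to the Yule-Walker system G_k phi = r_k where
  (G_k)_{ij} = rho(|i - j|), (r_k)_i = rho(i), i,j = 1..k.
Equivalently, Durbin-Levinson gives phi_{kk} iteratively:
  phi_{11} = rho(1)
  phi_{kk} = [rho(k) - sum_{j=1..k-1} phi_{k-1,j} rho(k-j)]
            / [1 - sum_{j=1..k-1} phi_{k-1,j} rho(j)],
  phi_{k,j} = phi_{k-1,j} - phi_{kk} phi_{k-1,k-j},  j = 1..k-1.
Step k = 1:
  phi_11 = rho(1) = 0.1975.
Step k = 2:
  phi_22 = [rho(2) - phi_11 rho(1)] / [1 - phi_11 rho(1)] = [-0.2897 - (0.1975)(0.1975)] / [1 - (0.1975)(0.1975)]
         = -0.32870625 / 0.96099375 = -0.342.
Therefore phi_{22} = -0.3420.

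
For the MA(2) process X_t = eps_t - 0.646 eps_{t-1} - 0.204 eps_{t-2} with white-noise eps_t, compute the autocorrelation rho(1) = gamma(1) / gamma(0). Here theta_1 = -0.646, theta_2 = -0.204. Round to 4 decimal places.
\rho(1) = -0.3525

For an MA(q) process with theta_0 = 1, the autocovariance is
  gamma(k) = sigma^2 * sum_{i=0..q-k} theta_i * theta_{i+k},
and rho(k) = gamma(k) / gamma(0). Sigma^2 cancels.
  numerator   = (1)*(-0.646) + (-0.646)*(-0.204) = -0.514216.
  denominator = (1)^2 + (-0.646)^2 + (-0.204)^2 = 1.458932.
  rho(1) = -0.514216 / 1.458932 = -0.3525.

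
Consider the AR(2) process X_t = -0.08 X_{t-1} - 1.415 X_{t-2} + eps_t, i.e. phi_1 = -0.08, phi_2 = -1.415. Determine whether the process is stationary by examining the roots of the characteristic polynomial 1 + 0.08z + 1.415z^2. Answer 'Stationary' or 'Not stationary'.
\text{Not stationary}

The AR(p) characteristic polynomial is P(z) = 1 + 0.08z + 1.415z^2.
Stationarity requires all roots to lie outside the unit circle, i.e. |z| > 1 for every root.
Set 1 + (0.08) z + (1.415) z^2 = 0, i.e. a z^2 + b z + c = 0 with a = 1.415, b = 0.08, c = 1.
Discriminant D = b^2 - 4ac = (0.08)^2 - 4*(1.415)*1 = 0.0064 - (5.66) = -5.6536.
D < 0, so the roots are the complex-conjugate pair z = (-b +/- i sqrt(-D)) / (2a) = -0.0283 +/- 0.8402i.
For a conjugate pair |z|^2 = z * conj(z) = (product of roots) = c/a = 1/(1.415) = 0.706714, so |z| = sqrt(0.706714) = 0.8407 for both roots.
Moduli of all roots: 0.8407, 0.8407.
All moduli strictly greater than 1? No.
Verdict: Not stationary.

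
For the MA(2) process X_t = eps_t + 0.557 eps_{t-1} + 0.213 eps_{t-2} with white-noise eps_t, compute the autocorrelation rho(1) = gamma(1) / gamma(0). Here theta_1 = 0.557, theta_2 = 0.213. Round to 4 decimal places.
\rho(1) = 0.4984

For an MA(q) process with theta_0 = 1, the autocovariance is
  gamma(k) = sigma^2 * sum_{i=0..q-k} theta_i * theta_{i+k},
and rho(k) = gamma(k) / gamma(0). Sigma^2 cancels.
  numerator   = (1)*(0.557) + (0.557)*(0.213) = 0.675641.
  denominator = (1)^2 + (0.557)^2 + (0.213)^2 = 1.355618.
  rho(1) = 0.675641 / 1.355618 = 0.4984.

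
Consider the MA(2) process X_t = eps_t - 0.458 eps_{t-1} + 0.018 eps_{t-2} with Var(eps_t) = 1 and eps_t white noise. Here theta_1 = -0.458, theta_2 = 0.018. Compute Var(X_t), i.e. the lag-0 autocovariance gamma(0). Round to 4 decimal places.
\gamma(0) = 1.2101

For an MA(q) process X_t = eps_t + sum_i theta_i eps_{t-i} with
Var(eps_t) = sigma^2, the variance is
  gamma(0) = sigma^2 * (1 + sum_i theta_i^2).
  sum_i theta_i^2 = (-0.458)^2 + (0.018)^2 = 0.209764 + 0.000324 = 0.210088.
  gamma(0) = 1 * (1 + 0.210088) = 1 * 1.210088 = 1.210088, which rounds to 1.2101.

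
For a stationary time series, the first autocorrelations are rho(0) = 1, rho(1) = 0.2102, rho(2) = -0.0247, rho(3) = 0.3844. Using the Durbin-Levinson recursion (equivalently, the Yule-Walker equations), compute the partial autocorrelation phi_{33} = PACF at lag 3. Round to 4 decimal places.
\phi_{33} = 0.4261

The PACF at lag k is phi_{kk}, the last component of the solution
to the Yule-Walker system G_k phi = r_k where
  (G_k)_{ij} = rho(|i - j|), (r_k)_i = rho(i), i,j = 1..k.
Equivalently, Durbin-Levinson gives phi_{kk} iteratively:
  phi_{11} = rho(1)
  phi_{kk} = [rho(k) - sum_{j=1..k-1} phi_{k-1,j} rho(k-j)]
            / [1 - sum_{j=1..k-1} phi_{k-1,j} rho(j)],
  phi_{k,j} = phi_{k-1,j} - phi_{kk} phi_{k-1,k-j},  j = 1..k-1.
Step k = 1:
  phi_11 = rho(1) = 0.2102.
Step k = 2:
  phi_22 = [rho(2) - phi_11 rho(1)] / [1 - phi_11 rho(1)] = [-0.0247 - (0.2102)(0.2102)] / [1 - (0.2102)(0.2102)]
         = -0.06888404 / 0.95581596 = -0.072068.
  Update: phi_21 = phi_11 - phi_22 phi_11 = 0.2102 - (-0.072068)(0.2102) = 0.225349.
Step k = 3:
  phi_33 = [rho(3) - phi_21 rho(2) - phi_22 rho(1)] / [1 - phi_21 rho(1) - phi_22 rho(2)]
    numerator   = 0.3844 - (0.225349)(-0.0247) - (-0.072068)(0.2102) = 0.40511487
    denominator = 1 - (0.225349)(0.2102) - (-0.072068)(-0.0247) = 0.9508516
  phi_33 = 0.40511487 / 0.9508516 = 0.4261.
Therefore phi_{33} = 0.4261.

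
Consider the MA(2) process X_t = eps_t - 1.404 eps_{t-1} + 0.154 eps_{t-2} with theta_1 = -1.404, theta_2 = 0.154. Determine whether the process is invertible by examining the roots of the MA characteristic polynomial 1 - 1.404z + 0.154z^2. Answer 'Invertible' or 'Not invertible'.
\text{Not invertible}

The MA(q) characteristic polynomial is P(z) = 1 - 1.404z + 0.154z^2.
Invertibility requires all roots to lie outside the unit circle, i.e. |z| > 1 for every root.
Set 1 + (-1.404) z + (0.154) z^2 = 0, i.e. a z^2 + b z + c = 0 with a = 0.154, b = -1.404, c = 1.
Discriminant D = b^2 - 4ac = (-1.404)^2 - 4*(0.154)*1 = 1.971216 - (0.616) = 1.355216.
D >= 0, so the roots are real: z = (-b +/- sqrt(D)) / (2a) = (1.404 +/- 1.164137) / (0.308).
  z_1 = (1.404 + 1.164137) / (0.308) = 8.3381,   |z_1| = 8.3381.
  z_2 = (1.404 - 1.164137) / (0.308) = 0.7788,   |z_2| = 0.7788.
Moduli of all roots: 8.3381, 0.7788.
All moduli strictly greater than 1? No.
Verdict: Not invertible.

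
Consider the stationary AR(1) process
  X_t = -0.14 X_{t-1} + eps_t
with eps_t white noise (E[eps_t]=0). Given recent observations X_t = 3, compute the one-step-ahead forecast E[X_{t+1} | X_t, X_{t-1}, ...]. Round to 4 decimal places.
E[X_{t+1} \mid \mathcal F_t] = -0.4200

For an AR(p) model X_t = c + sum_i phi_i X_{t-i} + eps_t, the
one-step-ahead conditional mean is
  E[X_{t+1} | X_t, ...] = c + sum_i phi_i X_{t+1-i}.
Substitute known values:
  E[X_{t+1} | ...] = (-0.14) * (3)
                   = -0.4200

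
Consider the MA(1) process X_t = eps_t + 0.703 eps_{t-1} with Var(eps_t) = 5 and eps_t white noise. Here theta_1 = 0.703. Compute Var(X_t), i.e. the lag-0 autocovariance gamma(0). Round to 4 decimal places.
\gamma(0) = 7.4710

For an MA(q) process X_t = eps_t + sum_i theta_i eps_{t-i} with
Var(eps_t) = sigma^2, the variance is
  gamma(0) = sigma^2 * (1 + sum_i theta_i^2).
  sum_i theta_i^2 = (0.703)^2 = 0.494209.
  gamma(0) = 5 * (1 + 0.494209) = 5 * 1.494209 = 7.471045, which rounds to 7.4710.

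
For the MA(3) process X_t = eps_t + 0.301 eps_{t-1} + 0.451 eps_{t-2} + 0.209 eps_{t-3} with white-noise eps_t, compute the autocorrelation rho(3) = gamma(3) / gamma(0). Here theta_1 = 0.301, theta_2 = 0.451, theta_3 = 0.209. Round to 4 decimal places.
\rho(3) = 0.1562

For an MA(q) process with theta_0 = 1, the autocovariance is
  gamma(k) = sigma^2 * sum_{i=0..q-k} theta_i * theta_{i+k},
and rho(k) = gamma(k) / gamma(0). Sigma^2 cancels.
  numerator   = (1)*(0.209) = 0.209.
  denominator = (1)^2 + (0.301)^2 + (0.451)^2 + (0.209)^2 = 1.337683.
  rho(3) = 0.209 / 1.337683 = 0.1562.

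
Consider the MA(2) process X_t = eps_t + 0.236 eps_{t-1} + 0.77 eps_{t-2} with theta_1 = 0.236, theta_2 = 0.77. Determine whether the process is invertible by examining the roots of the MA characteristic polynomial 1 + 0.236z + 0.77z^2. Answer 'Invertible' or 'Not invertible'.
\text{Invertible}

The MA(q) characteristic polynomial is P(z) = 1 + 0.236z + 0.77z^2.
Invertibility requires all roots to lie outside the unit circle, i.e. |z| > 1 for every root.
Set 1 + (0.236) z + (0.77) z^2 = 0, i.e. a z^2 + b z + c = 0 with a = 0.77, b = 0.236, c = 1.
Discriminant D = b^2 - 4ac = (0.236)^2 - 4*(0.77)*1 = 0.055696 - (3.08) = -3.024304.
D < 0, so the roots are the complex-conjugate pair z = (-b +/- i sqrt(-D)) / (2a) = -0.1532 +/- 1.1293i.
For a conjugate pair |z|^2 = z * conj(z) = (product of roots) = c/a = 1/(0.77) = 1.298701, so |z| = sqrt(1.298701) = 1.1396 for both roots.
Moduli of all roots: 1.1396, 1.1396.
All moduli strictly greater than 1? Yes.
Verdict: Invertible.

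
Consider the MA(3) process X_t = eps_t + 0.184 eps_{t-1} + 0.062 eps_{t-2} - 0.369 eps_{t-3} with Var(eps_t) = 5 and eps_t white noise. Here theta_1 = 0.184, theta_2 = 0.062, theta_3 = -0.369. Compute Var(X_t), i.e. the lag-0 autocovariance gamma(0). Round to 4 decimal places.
\gamma(0) = 5.8693

For an MA(q) process X_t = eps_t + sum_i theta_i eps_{t-i} with
Var(eps_t) = sigma^2, the variance is
  gamma(0) = sigma^2 * (1 + sum_i theta_i^2).
  sum_i theta_i^2 = (0.184)^2 + (0.062)^2 + (-0.369)^2 = 0.033856 + 0.003844 + 0.136161 = 0.173861.
  gamma(0) = 5 * (1 + 0.173861) = 5 * 1.173861 = 5.869305, which rounds to 5.8693.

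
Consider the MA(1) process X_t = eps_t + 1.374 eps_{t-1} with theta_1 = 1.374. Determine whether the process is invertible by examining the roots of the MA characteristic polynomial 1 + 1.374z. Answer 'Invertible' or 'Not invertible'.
\text{Not invertible}

The MA(q) characteristic polynomial is P(z) = 1 + 1.374z.
Invertibility requires all roots to lie outside the unit circle, i.e. |z| > 1 for every root.
This is linear in z: 1 + (1.374) z = 0  =>  z = -1/(1.374) = -0.727802,  |z| = 0.727802.
Moduli of all roots: 0.7278.
All moduli strictly greater than 1? No.
Verdict: Not invertible.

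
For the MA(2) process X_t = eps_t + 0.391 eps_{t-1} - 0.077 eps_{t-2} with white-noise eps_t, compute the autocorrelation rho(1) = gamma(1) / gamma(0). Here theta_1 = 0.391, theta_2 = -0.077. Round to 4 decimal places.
\rho(1) = 0.3114

For an MA(q) process with theta_0 = 1, the autocovariance is
  gamma(k) = sigma^2 * sum_{i=0..q-k} theta_i * theta_{i+k},
and rho(k) = gamma(k) / gamma(0). Sigma^2 cancels.
  numerator   = (1)*(0.391) + (0.391)*(-0.077) = 0.360893.
  denominator = (1)^2 + (0.391)^2 + (-0.077)^2 = 1.15881.
  rho(1) = 0.360893 / 1.15881 = 0.3114.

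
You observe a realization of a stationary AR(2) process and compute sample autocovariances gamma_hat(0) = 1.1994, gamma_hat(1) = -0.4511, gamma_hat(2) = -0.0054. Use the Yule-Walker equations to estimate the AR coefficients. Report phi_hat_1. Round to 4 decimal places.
\hat\phi_{1} = -0.4400

The Yule-Walker equations for an AR(p) process read, in matrix form,
  Gamma_p phi = r_p,   with   (Gamma_p)_{ij} = gamma(|i - j|),
                       (r_p)_i = gamma(i),   i,j = 1..p.
Substitute the sample gammas (Toeplitz matrix and right-hand side of size 2):
  Gamma_p = [[1.1994, -0.4511], [-0.4511, 1.1994]]
  r_p     = [-0.4511, -0.0054]
Written out:
  1.1994 phi_1 - 0.4511 phi_2 = -0.4511
  -0.4511 phi_1 + 1.1994 phi_2 = -0.0054
Solve by Cramer's rule:
  det = gamma(0)^2 - gamma(1)^2 = (1.1994)^2 - (-0.4511)^2 = 1.43856036 - 0.20349121 = 1.23506915
  phi_hat_1 = [gamma(1) gamma(0) - gamma(1) gamma(2)] / det = [(-0.4511)(1.1994) - (-0.4511)(-0.0054)] / 1.23506915 = -0.54348528 / 1.23506915 = -0.44
  phi_hat_2 = [gamma(0) gamma(2) - gamma(1)^2] / det = [(1.1994)(-0.0054) - (-0.4511)^2] / 1.23506915 = -0.20996797 / 1.23506915 = -0.17
So phi_hat = [-0.4400, -0.1700].
Therefore phi_hat_1 = -0.4400.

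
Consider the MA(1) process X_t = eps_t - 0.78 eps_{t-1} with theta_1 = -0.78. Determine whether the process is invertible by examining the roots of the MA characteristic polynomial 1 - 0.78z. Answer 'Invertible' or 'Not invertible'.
\text{Invertible}

The MA(q) characteristic polynomial is P(z) = 1 - 0.78z.
Invertibility requires all roots to lie outside the unit circle, i.e. |z| > 1 for every root.
This is linear in z: 1 + (-0.78) z = 0  =>  z = -1/(-0.78) = 1.282051,  |z| = 1.282051.
Moduli of all roots: 1.2821.
All moduli strictly greater than 1? Yes.
Verdict: Invertible.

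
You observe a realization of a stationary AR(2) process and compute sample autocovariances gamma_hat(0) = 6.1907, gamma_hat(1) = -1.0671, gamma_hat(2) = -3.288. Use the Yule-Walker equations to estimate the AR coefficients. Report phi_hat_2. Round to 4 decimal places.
\hat\phi_{2} = -0.5780

The Yule-Walker equations for an AR(p) process read, in matrix form,
  Gamma_p phi = r_p,   with   (Gamma_p)_{ij} = gamma(|i - j|),
                       (r_p)_i = gamma(i),   i,j = 1..p.
Substitute the sample gammas (Toeplitz matrix and right-hand side of size 2):
  Gamma_p = [[6.1907, -1.0671], [-1.0671, 6.1907]]
  r_p     = [-1.0671, -3.288]
Written out:
  6.1907 phi_1 - 1.0671 phi_2 = -1.0671
  -1.0671 phi_1 + 6.1907 phi_2 = -3.288
Solve by Cramer's rule:
  det = gamma(0)^2 - gamma(1)^2 = (6.1907)^2 - (-1.0671)^2 = 38.32476649 - 1.13870241 = 37.18606408
  phi_hat_1 = [gamma(1) gamma(0) - gamma(1) gamma(2)] / det = [(-1.0671)(6.1907) - (-1.0671)(-3.288)] / 37.18606408 = -10.11472077 / 37.18606408 = -0.272
  phi_hat_2 = [gamma(0) gamma(2) - gamma(1)^2] / det = [(6.1907)(-3.288) - (-1.0671)^2] / 37.18606408 = -21.49372401 / 37.18606408 = -0.578
So phi_hat = [-0.2720, -0.5780].
Therefore phi_hat_2 = -0.5780.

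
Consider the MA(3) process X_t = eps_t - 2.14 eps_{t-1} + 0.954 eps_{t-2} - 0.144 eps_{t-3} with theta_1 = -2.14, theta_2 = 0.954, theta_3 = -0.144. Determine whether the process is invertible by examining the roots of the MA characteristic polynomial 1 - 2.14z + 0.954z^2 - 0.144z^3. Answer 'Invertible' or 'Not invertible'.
\text{Not invertible}

The MA(q) characteristic polynomial is P(z) = 1 - 2.14z + 0.954z^2 - 0.144z^3.
Invertibility requires all roots to lie outside the unit circle, i.e. |z| > 1 for every root.
Degree 3: look for a simple real root z0 first, then factor out (1 - z/z0) and solve the remaining quadratic.
Testing z0 = 0.625: P(0.625) = 1 + (-2.14)(0.625) + (0.954)(0.625)^2 + (-0.144)(0.625)^3
  = 1 + (-1.3375) + (0.372656) + (-0.035156) = 0.  So z_0 = 0.625 is a root, |z_0| = 0.625.
Divide out the factor (1 - 1.6 z) = (1 - z/z0) (since 1/z0 = 1.6):
  P(z) = (1 - 1.6 z)(1 + (-0.54) z + (0.09) z^2)
  [check: z-coef -0.54 - (1.6) = -2.14; z^2-coef 0.09 - (1.6)(-0.54) = 0.954; z^3-coef -(1.6)(0.09) = -0.144.]
Remaining roots from the quadratic factor 1 + (-0.54) z + (0.09) z^2:
  Set 1 + (-0.54) z + (0.09) z^2 = 0, i.e. a z^2 + b z + c = 0 with a = 0.09, b = -0.54, c = 1.
  Discriminant D = b^2 - 4ac = (-0.54)^2 - 4*(0.09)*1 = 0.2916 - (0.36) = -0.0684.
  D < 0, so the roots are the complex-conjugate pair z = (-b +/- i sqrt(-D)) / (2a) = 3 +/- 1.453i.
  For a conjugate pair |z|^2 = z * conj(z) = (product of roots) = c/a = 1/(0.09) = 11.111111, so |z| = sqrt(11.111111) = 3.3333 for both roots.
Moduli of all roots: 0.6250, 3.3333, 3.3333.
All moduli strictly greater than 1? No.
Verdict: Not invertible.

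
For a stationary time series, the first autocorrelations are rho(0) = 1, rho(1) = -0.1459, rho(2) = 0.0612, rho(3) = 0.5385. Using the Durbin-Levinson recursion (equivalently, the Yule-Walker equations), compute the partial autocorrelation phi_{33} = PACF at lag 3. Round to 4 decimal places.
\phi_{33} = 0.5660

The PACF at lag k is phi_{kk}, the last component of the solution
to the Yule-Walker system G_k phi = r_k where
  (G_k)_{ij} = rho(|i - j|), (r_k)_i = rho(i), i,j = 1..k.
Equivalently, Durbin-Levinson gives phi_{kk} iteratively:
  phi_{11} = rho(1)
  phi_{kk} = [rho(k) - sum_{j=1..k-1} phi_{k-1,j} rho(k-j)]
            / [1 - sum_{j=1..k-1} phi_{k-1,j} rho(j)],
  phi_{k,j} = phi_{k-1,j} - phi_{kk} phi_{k-1,k-j},  j = 1..k-1.
Step k = 1:
  phi_11 = rho(1) = -0.1459.
Step k = 2:
  phi_22 = [rho(2) - phi_11 rho(1)] / [1 - phi_11 rho(1)] = [0.0612 - (-0.1459)(-0.1459)] / [1 - (-0.1459)(-0.1459)]
         = 0.03991319 / 0.97871319 = 0.040781.
  Update: phi_21 = phi_11 - phi_22 phi_11 = -0.1459 - (0.040781)(-0.1459) = -0.13995.
Step k = 3:
  phi_33 = [rho(3) - phi_21 rho(2) - phi_22 rho(1)] / [1 - phi_21 rho(1) - phi_22 rho(2)]
    numerator   = 0.5385 - (-0.13995)(0.0612) - (0.040781)(-0.1459) = 0.55301493
    denominator = 1 - (-0.13995)(-0.1459) - (0.040781)(0.0612) = 0.97708548
  phi_33 = 0.55301493 / 0.97708548 = 0.566.
Therefore phi_{33} = 0.5660.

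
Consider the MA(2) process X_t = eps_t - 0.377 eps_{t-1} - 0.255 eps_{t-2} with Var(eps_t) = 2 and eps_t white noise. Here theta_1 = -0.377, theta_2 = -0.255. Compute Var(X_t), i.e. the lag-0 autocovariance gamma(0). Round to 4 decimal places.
\gamma(0) = 2.4143

For an MA(q) process X_t = eps_t + sum_i theta_i eps_{t-i} with
Var(eps_t) = sigma^2, the variance is
  gamma(0) = sigma^2 * (1 + sum_i theta_i^2).
  sum_i theta_i^2 = (-0.377)^2 + (-0.255)^2 = 0.142129 + 0.065025 = 0.207154.
  gamma(0) = 2 * (1 + 0.207154) = 2 * 1.207154 = 2.414308, which rounds to 2.4143.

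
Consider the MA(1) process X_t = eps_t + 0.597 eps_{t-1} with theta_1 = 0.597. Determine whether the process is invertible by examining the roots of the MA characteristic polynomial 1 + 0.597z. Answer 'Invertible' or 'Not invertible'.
\text{Invertible}

The MA(q) characteristic polynomial is P(z) = 1 + 0.597z.
Invertibility requires all roots to lie outside the unit circle, i.e. |z| > 1 for every root.
This is linear in z: 1 + (0.597) z = 0  =>  z = -1/(0.597) = -1.675042,  |z| = 1.675042.
Moduli of all roots: 1.6750.
All moduli strictly greater than 1? Yes.
Verdict: Invertible.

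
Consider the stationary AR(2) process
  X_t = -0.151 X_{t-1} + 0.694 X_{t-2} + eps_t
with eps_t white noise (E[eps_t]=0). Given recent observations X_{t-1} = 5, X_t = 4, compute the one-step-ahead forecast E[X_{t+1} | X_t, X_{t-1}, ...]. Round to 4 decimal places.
E[X_{t+1} \mid \mathcal F_t] = 2.8660

For an AR(p) model X_t = c + sum_i phi_i X_{t-i} + eps_t, the
one-step-ahead conditional mean is
  E[X_{t+1} | X_t, ...] = c + sum_i phi_i X_{t+1-i}.
Substitute known values:
  E[X_{t+1} | ...] = (-0.151) * (4) + (0.694) * (5)
                   = 2.8660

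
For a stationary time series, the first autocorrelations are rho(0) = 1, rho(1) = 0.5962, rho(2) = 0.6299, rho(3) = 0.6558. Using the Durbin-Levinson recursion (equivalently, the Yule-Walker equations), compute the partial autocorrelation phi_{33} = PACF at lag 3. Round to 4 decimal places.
\phi_{33} = 0.3530

The PACF at lag k is phi_{kk}, the last component of the solution
to the Yule-Walker system G_k phi = r_k where
  (G_k)_{ij} = rho(|i - j|), (r_k)_i = rho(i), i,j = 1..k.
Equivalently, Durbin-Levinson gives phi_{kk} iteratively:
  phi_{11} = rho(1)
  phi_{kk} = [rho(k) - sum_{j=1..k-1} phi_{k-1,j} rho(k-j)]
            / [1 - sum_{j=1..k-1} phi_{k-1,j} rho(j)],
  phi_{k,j} = phi_{k-1,j} - phi_{kk} phi_{k-1,k-j},  j = 1..k-1.
Step k = 1:
  phi_11 = rho(1) = 0.5962.
Step k = 2:
  phi_22 = [rho(2) - phi_11 rho(1)] / [1 - phi_11 rho(1)] = [0.6299 - (0.5962)(0.5962)] / [1 - (0.5962)(0.5962)]
         = 0.27444556 / 0.64454556 = 0.425797.
  Update: phi_21 = phi_11 - phi_22 phi_11 = 0.5962 - (0.425797)(0.5962) = 0.34234.
Step k = 3:
  phi_33 = [rho(3) - phi_21 rho(2) - phi_22 rho(1)] / [1 - phi_21 rho(1) - phi_22 rho(2)]
    numerator   = 0.6558 - (0.34234)(0.6299) - (0.425797)(0.5962) = 0.18629997
    denominator = 1 - (0.34234)(0.5962) - (0.425797)(0.6299) = 0.52768747
  phi_33 = 0.18629997 / 0.52768747 = 0.353.
Therefore phi_{33} = 0.3530.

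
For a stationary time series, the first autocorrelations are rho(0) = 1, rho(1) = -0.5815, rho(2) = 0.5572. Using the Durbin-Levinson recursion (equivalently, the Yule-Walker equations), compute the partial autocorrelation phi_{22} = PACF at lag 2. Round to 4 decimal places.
\phi_{22} = 0.3310

The PACF at lag k is phi_{kk}, the last component of the solution
to the Yule-Walker system G_k phi = r_k where
  (G_k)_{ij} = rho(|i - j|), (r_k)_i = rho(i), i,j = 1..k.
Equivalently, Durbin-Levinson gives phi_{kk} iteratively:
  phi_{11} = rho(1)
  phi_{kk} = [rho(k) - sum_{j=1..k-1} phi_{k-1,j} rho(k-j)]
            / [1 - sum_{j=1..k-1} phi_{k-1,j} rho(j)],
  phi_{k,j} = phi_{k-1,j} - phi_{kk} phi_{k-1,k-j},  j = 1..k-1.
Step k = 1:
  phi_11 = rho(1) = -0.5815.
Step k = 2:
  phi_22 = [rho(2) - phi_11 rho(1)] / [1 - phi_11 rho(1)] = [0.5572 - (-0.5815)(-0.5815)] / [1 - (-0.5815)(-0.5815)]
         = 0.21905775 / 0.66185775 = 0.331.
Therefore phi_{22} = 0.3310.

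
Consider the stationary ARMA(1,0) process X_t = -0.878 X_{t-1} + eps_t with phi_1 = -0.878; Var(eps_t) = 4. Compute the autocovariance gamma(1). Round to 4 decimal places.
\gamma(1) = -15.3285

Multiply the model equation by X_{t-k} and take expectations. With theta_0 = psi_0 = 1 and psi_j the MA(infinity) weights, this gives
  gamma(k) - sum_i phi_i gamma(k-i) = c_k,
  c_k = sigma^2 * sum_{j=k..q} theta_j psi_{j-k}   (c_k = 0 for k > q),
using gamma(-m) = gamma(m).
Pure AR (q = 0): c_0 = sigma^2 = 4, c_k = 0 for k >= 1.
Equations for k = 0 and k = 1 (AR order 1):
  gamma(0) = phi_1 gamma(1) + c_0
  gamma(1) = phi_1 gamma(0) + c_1
Substituting the second into the first: gamma(0) (1 - phi_1^2) = c_0 + phi_1 c_1, so
  gamma(0) = c_0 / (1 - phi_1^2) = 4 / (1 - (-0.878)^2) = 4 / 0.229116 = 17.458405.
  gamma(1) = phi_1 gamma(0) = (-0.878)(17.458405) = -15.32848.
Therefore gamma(1) = -15.3285 (to 4 decimal places).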